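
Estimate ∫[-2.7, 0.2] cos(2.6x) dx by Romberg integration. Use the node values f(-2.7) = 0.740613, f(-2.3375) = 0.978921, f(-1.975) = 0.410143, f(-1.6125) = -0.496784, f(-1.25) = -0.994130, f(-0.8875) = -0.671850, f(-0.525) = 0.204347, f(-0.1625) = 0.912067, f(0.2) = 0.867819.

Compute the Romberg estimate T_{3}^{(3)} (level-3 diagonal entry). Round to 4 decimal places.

0.4458

T_{0}^{(0)} (trapezoid, 1 panel, h=2.9000): 2.332226
T_{1}^{(0)} (trapezoid, 2 panels, h=1.4500): -0.275375
T_{2}^{(0)} (trapezoid, 4 panels, h=0.7250): 0.307818
T_{3}^{(0)} (trapezoid, 8 panels, h=0.3625): 0.415762
T_{1}^{(1)} = -0.275375 + (-0.275375 − 2.332226)/3 = -1.144575
T_{2}^{(1)} = 0.307818 + (0.307818 − (-0.275375))/3 = 0.502216
T_{3}^{(1)} = 0.415762 + (0.415762 − 0.307818)/3 = 0.451743
T_{2}^{(2)} = 0.502216 + (0.502216 − (-1.144575))/15 = 0.612002
T_{3}^{(2)} = 0.451743 + (0.451743 − 0.502216)/15 = 0.448378
T_{3}^{(3)} = 0.448378 + (0.448378 − 0.612002)/63 = 0.445781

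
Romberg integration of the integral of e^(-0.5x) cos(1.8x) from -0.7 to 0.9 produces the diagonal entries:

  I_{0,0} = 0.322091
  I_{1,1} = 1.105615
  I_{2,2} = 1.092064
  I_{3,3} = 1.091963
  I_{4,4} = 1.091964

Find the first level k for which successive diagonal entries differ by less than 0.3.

k = 2

|I_{1,1} − I_{0,0}| = 0.783524 ≥ 0.3
|I_{2,2} − I_{1,1}| = 0.013551 < 0.3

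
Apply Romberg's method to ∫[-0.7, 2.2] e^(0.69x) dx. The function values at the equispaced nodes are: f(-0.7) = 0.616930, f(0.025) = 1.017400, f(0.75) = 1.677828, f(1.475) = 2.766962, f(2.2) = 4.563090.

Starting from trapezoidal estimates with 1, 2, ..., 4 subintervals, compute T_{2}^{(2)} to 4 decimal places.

5.7192

T_{0}^{(0)} (trapezoid, 1 panel, h=2.9000): 7.511029
T_{1}^{(0)} (trapezoid, 2 panels, h=1.4500): 6.188365
T_{2}^{(0)} (trapezoid, 4 panels, h=0.7250): 5.837845
T_{1}^{(1)} = 6.188365 + (6.188365 − 7.511029)/3 = 5.747477
T_{2}^{(1)} = 5.837845 + (5.837845 − 6.188365)/3 = 5.721005
T_{2}^{(2)} = 5.721005 + (5.721005 − 5.747477)/15 = 5.719240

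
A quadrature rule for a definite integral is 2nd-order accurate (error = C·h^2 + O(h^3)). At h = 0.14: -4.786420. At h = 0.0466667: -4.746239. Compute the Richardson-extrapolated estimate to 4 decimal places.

-4.7412

The leading error scales as h^2; refining by a factor of 3 reduces it by 3^2 = 9.
Extrapolated value = (9·A(h/3) − A(h)) / (9 − 1)
= (9·(-4.746239) − (-4.786420)) / 8
= -37.929731 / 8 = -4.741216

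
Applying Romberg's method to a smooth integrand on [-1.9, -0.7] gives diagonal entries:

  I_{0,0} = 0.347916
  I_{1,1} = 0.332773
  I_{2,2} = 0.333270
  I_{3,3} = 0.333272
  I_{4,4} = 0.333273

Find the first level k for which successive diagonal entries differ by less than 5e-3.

|I_{1,1} − I_{0,0}| = 0.015143 ≥ 5e-3
|I_{2,2} − I_{1,1}| = 0.000497 < 5e-3

k = 2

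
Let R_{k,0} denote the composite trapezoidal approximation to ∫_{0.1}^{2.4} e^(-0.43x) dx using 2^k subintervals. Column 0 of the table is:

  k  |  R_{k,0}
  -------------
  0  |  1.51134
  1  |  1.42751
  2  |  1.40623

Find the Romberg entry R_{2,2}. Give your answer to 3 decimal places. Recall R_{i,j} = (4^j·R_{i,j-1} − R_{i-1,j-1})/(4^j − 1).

1.399

R_{1,1} = (4·1.42751 − 1.51134) / 3 = 1.39957
R_{2,1} = (4·1.40623 − 1.42751) / 3 = 1.39914
R_{2,2} = 1.39914 + (1.39914 − 1.39957)/15 = 1.39911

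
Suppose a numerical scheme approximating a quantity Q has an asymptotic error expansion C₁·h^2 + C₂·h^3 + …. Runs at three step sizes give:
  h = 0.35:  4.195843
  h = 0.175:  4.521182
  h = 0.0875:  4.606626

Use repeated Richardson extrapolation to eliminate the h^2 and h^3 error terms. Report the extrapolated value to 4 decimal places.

4.6359

First eliminate the h^2 term (factor 2^2 = 4):
  B₁ = (4·4.521182 − 4.195843)/3 = 4.629628
  B₂ = (4·4.606626 − 4.521182)/3 = 4.635107
Then eliminate the h^3 term (factor 2^3 = 8):
  (8·4.635107 − 4.629628)/7 = 4.635890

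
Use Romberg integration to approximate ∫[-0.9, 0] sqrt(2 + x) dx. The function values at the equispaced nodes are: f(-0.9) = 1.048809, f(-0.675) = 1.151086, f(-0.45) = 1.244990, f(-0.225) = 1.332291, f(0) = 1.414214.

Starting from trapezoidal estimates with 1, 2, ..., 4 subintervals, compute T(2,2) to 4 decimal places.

1.1165

T(0,0) (trapezoid, 1 panel, h=0.9000): 1.108360
T(1,0) (trapezoid, 2 panels, h=0.4500): 1.114426
T(2,0) (trapezoid, 4 panels, h=0.2250): 1.115973
T(1,1) = 1.114426 + (1.114426 − 1.108360)/3 = 1.116448
T(2,1) = 1.115973 + (1.115973 − 1.114426)/3 = 1.116489
T(2,2) = 1.116489 + (1.116489 − 1.116448)/15 = 1.116492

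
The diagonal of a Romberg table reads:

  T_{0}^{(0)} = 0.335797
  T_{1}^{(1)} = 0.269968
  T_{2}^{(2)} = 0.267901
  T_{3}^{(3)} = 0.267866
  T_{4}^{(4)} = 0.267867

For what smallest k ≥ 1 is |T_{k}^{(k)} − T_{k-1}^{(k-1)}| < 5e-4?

|T_{1}^{(1)} − T_{0}^{(0)}| = 0.065829 ≥ 5e-4
|T_{2}^{(2)} − T_{1}^{(1)}| = 0.002067 ≥ 5e-4
|T_{3}^{(3)} − T_{2}^{(2)}| = 0.000035 < 5e-4

k = 3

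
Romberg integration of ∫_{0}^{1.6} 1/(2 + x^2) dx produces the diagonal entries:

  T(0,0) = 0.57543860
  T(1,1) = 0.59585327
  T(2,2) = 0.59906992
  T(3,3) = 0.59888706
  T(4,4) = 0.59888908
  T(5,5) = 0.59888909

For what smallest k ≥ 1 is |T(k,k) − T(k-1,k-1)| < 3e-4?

k = 3

|T(1,1) − T(0,0)| = 0.02041467 ≥ 3e-4
|T(2,2) − T(1,1)| = 0.00321665 ≥ 3e-4
|T(3,3) − T(2,2)| = 0.00018286 < 3e-4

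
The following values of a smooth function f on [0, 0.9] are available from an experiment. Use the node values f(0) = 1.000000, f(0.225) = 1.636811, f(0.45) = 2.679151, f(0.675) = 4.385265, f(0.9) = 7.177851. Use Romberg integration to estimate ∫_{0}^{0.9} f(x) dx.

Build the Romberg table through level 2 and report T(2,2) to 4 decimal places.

2.8210

T(0,0) (trapezoid, 1 panel, h=0.9000): 3.680033
T(1,0) (trapezoid, 2 panels, h=0.4500): 3.045634
T(2,0) (trapezoid, 4 panels, h=0.2250): 2.877784
T(1,1) = 3.045634 + (3.045634 − 3.680033)/3 = 2.834168
T(2,1) = 2.877784 + (2.877784 − 3.045634)/3 = 2.821834
T(2,2) = 2.821834 + (2.821834 − 2.834168)/15 = 2.821012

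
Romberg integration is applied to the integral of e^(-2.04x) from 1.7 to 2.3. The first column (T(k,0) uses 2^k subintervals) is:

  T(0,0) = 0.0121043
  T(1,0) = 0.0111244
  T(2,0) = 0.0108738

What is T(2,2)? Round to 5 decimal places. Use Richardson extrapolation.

0.01079

Richardson extrapolation on the trapezoidal column (denominator 4−1=3):
T(1,1) = 0.0111244 + (0.0111244 − 0.0121043)/3 = 0.0107978
T(2,1) = 0.0108738 + (0.0108738 − 0.0111244)/3 = 0.0107903
T(2,2) = 0.0107903 + (0.0107903 − 0.0107978)/15 = 0.0107898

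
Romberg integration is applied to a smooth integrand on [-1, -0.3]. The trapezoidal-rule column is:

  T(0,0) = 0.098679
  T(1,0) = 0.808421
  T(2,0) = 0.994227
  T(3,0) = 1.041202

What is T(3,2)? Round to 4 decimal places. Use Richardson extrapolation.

T(2,1) = (4·0.994227 − 0.808421) / 3 = 1.056162
T(3,1) = 1.041202 + (1.041202 − 0.994227)/3 = 1.056860
T(3,2) = 1.056860 + (1.056860 − 1.056162)/15 = 1.056907

1.0569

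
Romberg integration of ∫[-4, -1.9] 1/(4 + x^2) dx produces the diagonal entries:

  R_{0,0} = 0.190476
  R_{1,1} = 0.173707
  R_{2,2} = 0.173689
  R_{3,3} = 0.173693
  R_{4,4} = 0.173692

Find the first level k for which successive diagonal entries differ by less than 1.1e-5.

k = 3

|R_{1,1} − R_{0,0}| = 0.016769 ≥ 1.1e-5
|R_{2,2} − R_{1,1}| = 0.000018 ≥ 1.1e-5
|R_{3,3} − R_{2,2}| = 0.000004 < 1.1e-5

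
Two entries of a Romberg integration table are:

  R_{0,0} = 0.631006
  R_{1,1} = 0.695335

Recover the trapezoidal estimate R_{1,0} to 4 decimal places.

From R_{1,1} = (4·R_{1,0} − R_{0,0})/3, solve for R_{1,0}:
4·R_{1,0} = 3·0.695335 + 0.631006 = 2.717011
R_{1,0} = 0.679253

0.6793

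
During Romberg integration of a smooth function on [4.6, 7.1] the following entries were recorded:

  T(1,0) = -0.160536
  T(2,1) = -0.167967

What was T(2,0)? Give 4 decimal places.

-0.1661

From T(2,1) = (4·T(2,0) − T(1,0))/3, solve for T(2,0):
4·T(2,0) = 3·(-0.167967) + (-0.160536) = -0.664437
T(2,0) = -0.166109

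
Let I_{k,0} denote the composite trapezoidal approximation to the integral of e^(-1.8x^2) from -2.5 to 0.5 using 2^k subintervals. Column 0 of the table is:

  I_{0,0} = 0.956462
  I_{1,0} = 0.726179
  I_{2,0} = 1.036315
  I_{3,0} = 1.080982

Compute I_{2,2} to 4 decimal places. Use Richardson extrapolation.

Richardson extrapolation on the trapezoidal column (denominator 4−1=3):
I_{1,1} = 0.726179 + (0.726179 − 0.956462)/3 = 0.649418
I_{2,1} = 1.036315 + (1.036315 − 0.726179)/3 = 1.139694
I_{2,2} = 1.139694 + (1.139694 − 0.649418)/15 = 1.172379
(Column j=1 coincides with Simpson's rule on the same nodes.)

1.1724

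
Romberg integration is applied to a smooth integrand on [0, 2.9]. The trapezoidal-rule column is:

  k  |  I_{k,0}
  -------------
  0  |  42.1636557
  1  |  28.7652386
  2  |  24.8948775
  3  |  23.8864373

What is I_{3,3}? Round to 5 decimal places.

23.54647

Richardson extrapolation on the trapezoidal column (denominator 4−1=3):
I_{1,1} = (4·28.7652386 − 42.1636557) / 3 = 24.2990996
I_{2,1} = 24.8948775 + (24.8948775 − 28.7652386)/3 = 23.6047571
I_{3,1} = (4·23.8864373 − 24.8948775) / 3 = 23.5502906
I_{2,2} = (16·23.6047571 − 24.2990996) / 15 = 23.5584676
I_{3,2} = 23.5502906 + (23.5502906 − 23.6047571)/15 = 23.5466595
I_{3,3} = (64·23.5466595 − 23.5584676) / 63 = 23.5464721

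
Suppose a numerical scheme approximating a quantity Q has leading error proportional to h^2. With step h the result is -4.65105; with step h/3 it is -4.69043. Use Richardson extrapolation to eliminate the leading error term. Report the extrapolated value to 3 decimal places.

The leading error scales as h^2; refining by a factor of 3 reduces it by 3^2 = 9.
Extrapolated value = (9·A(h/3) − A(h)) / (9 − 1)
= (9·(-4.69043) − (-4.65105)) / 8
= -37.56282 / 8 = -4.69535

-4.695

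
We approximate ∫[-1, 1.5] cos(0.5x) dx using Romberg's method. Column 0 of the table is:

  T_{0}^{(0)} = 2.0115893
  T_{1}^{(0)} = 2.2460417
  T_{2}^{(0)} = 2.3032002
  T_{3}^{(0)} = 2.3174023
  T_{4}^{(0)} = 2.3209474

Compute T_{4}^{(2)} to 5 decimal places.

T_{3}^{(1)} = 2.3174023 + (2.3174023 − 2.3032002)/3 = 2.3221363
T_{4}^{(1)} = (4·2.3209474 − 2.3174023) / 3 = 2.3221291
T_{4}^{(2)} = 2.3221291 + (2.3221291 − 2.3221363)/15 = 2.3221286

2.32213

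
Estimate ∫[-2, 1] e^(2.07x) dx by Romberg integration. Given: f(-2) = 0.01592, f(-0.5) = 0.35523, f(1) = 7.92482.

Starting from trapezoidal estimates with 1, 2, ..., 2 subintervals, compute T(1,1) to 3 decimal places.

T(0,0) (trapezoid, 1 panel, h=3.0000): 11.91111
T(1,0) (trapezoid, 2 panels, h=1.5000): 6.48840
T(1,1) = 6.48840 + (6.48840 − 11.91111)/3 = 4.68083

4.681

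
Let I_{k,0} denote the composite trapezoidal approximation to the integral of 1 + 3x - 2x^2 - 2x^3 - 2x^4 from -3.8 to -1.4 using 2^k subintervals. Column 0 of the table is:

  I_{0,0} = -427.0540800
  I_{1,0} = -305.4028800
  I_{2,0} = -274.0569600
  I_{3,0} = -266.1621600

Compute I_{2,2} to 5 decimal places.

-263.52538

I_{1,1} = (4·(-305.4028800) − (-427.0540800)) / 3 = -264.8524800
I_{2,1} = (4·(-274.0569600) − (-305.4028800)) / 3 = -263.6083200
I_{2,2} = -263.6083200 + (-263.6083200 − (-264.8524800))/15 = -263.5253760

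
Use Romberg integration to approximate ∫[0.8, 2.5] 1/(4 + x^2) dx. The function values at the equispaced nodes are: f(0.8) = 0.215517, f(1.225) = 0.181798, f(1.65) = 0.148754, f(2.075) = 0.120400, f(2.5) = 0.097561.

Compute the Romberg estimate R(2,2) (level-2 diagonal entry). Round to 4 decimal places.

R(0,0) (trapezoid, 1 panel, h=1.7000): 0.266116
R(1,0) (trapezoid, 2 panels, h=0.8500): 0.259499
R(2,0) (trapezoid, 4 panels, h=0.4250): 0.258184
R(1,1) = 0.259499 + (0.259499 − 0.266116)/3 = 0.257293
R(2,1) = 0.258184 + (0.258184 − 0.259499)/3 = 0.257746
R(2,2) = 0.257746 + (0.257746 − 0.257293)/15 = 0.257776

0.2578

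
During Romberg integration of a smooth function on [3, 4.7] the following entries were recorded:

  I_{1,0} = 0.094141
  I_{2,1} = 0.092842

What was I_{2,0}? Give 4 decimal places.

From I_{2,1} = (4·I_{2,0} − I_{1,0})/3, solve for I_{2,0}:
4·I_{2,0} = 3·0.092842 + 0.094141 = 0.372667
I_{2,0} = 0.093167

0.0932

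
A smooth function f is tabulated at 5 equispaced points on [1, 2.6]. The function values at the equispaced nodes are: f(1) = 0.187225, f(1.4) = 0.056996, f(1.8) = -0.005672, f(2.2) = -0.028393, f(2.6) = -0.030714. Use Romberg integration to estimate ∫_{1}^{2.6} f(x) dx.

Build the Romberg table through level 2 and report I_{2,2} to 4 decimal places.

I_{0,0} (trapezoid, 1 panel, h=1.6000): 0.125209
I_{1,0} (trapezoid, 2 panels, h=0.8000): 0.058067
I_{2,0} (trapezoid, 4 panels, h=0.4000): 0.040475
I_{1,1} = 0.058067 + (0.058067 − 0.125209)/3 = 0.035686
I_{2,1} = 0.040475 + (0.040475 − 0.058067)/3 = 0.034611
I_{2,2} = 0.034611 + (0.034611 − 0.035686)/15 = 0.034539

0.0345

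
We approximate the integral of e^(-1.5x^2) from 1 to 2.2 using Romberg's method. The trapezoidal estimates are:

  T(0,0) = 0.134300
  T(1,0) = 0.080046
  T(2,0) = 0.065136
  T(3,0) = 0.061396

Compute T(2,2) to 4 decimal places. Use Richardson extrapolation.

T(1,1) = 0.080046 + (0.080046 − 0.134300)/3 = 0.061961
T(2,1) = 0.065136 + (0.065136 − 0.080046)/3 = 0.060166
T(2,2) = 0.060166 + (0.060166 − 0.061961)/15 = 0.060046

0.0600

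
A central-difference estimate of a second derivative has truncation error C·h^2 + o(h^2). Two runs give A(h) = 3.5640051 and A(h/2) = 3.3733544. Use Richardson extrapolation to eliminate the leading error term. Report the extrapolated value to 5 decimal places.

The leading error scales as h^2; refining by a factor of 2 reduces it by 2^2 = 4.
Extrapolated value = (4·A(h/2) − A(h)) / (4 − 1)
= (4·3.3733544 − 3.5640051) / 3
= 9.9294125 / 3 = 3.3098042

3.30980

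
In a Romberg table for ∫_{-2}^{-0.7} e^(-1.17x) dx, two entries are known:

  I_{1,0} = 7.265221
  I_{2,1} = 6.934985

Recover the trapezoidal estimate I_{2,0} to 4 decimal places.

From I_{2,1} = (4·I_{2,0} − I_{1,0})/3, solve for I_{2,0}:
4·I_{2,0} = 3·6.934985 + 7.265221 = 28.070176
I_{2,0} = 7.017544

7.0175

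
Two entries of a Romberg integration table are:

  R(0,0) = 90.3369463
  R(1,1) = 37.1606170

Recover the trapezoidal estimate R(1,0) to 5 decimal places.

From R(1,1) = (4·R(1,0) − R(0,0))/3, solve for R(1,0):
4·R(1,0) = 3·37.1606170 + 90.3369463 = 201.8187973
R(1,0) = 50.4546993

50.45470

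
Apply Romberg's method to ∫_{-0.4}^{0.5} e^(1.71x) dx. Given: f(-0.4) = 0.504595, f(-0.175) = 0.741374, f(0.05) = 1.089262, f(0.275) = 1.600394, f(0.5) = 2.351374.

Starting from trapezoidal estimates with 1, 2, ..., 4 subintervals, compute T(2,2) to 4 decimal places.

T(0,0) (trapezoid, 1 panel, h=0.9000): 1.285186
T(1,0) (trapezoid, 2 panels, h=0.4500): 1.132761
T(2,0) (trapezoid, 4 panels, h=0.2250): 1.093278
T(1,1) = 1.132761 + (1.132761 − 1.285186)/3 = 1.081953
T(2,1) = 1.093278 + (1.093278 − 1.132761)/3 = 1.080117
T(2,2) = 1.080117 + (1.080117 − 1.081953)/15 = 1.079995

1.0800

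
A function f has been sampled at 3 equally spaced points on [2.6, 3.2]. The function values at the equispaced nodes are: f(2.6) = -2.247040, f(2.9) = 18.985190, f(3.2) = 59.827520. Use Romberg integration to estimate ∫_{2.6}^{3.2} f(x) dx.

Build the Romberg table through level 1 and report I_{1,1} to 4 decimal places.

I_{0,0} (trapezoid, 1 panel, h=0.6000): 17.274144
I_{1,0} (trapezoid, 2 panels, h=0.3000): 14.332629
I_{1,1} = 14.332629 + (14.332629 − 17.274144)/3 = 13.352124

13.3521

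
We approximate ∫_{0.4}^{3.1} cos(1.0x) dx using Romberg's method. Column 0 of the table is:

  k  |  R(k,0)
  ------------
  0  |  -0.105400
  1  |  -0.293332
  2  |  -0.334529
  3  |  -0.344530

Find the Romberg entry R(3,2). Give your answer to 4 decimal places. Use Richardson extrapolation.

-0.3478

R(2,1) = (4·(-0.334529) − (-0.293332)) / 3 = -0.348261
R(3,1) = (4·(-0.344530) − (-0.334529)) / 3 = -0.347864
R(3,2) = -0.347864 + (-0.347864 − (-0.348261))/15 = -0.347838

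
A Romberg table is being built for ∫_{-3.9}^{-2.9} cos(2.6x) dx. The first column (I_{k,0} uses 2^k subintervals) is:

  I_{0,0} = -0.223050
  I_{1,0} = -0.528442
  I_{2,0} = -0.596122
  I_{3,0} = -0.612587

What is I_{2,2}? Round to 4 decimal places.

Richardson extrapolation on the trapezoidal column (denominator 4−1=3):
I_{1,1} = (4·(-0.528442) − (-0.223050)) / 3 = -0.630239
I_{2,1} = (4·(-0.596122) − (-0.528442)) / 3 = -0.618682
I_{2,2} = -0.618682 + (-0.618682 − (-0.630239))/15 = -0.617912

-0.6179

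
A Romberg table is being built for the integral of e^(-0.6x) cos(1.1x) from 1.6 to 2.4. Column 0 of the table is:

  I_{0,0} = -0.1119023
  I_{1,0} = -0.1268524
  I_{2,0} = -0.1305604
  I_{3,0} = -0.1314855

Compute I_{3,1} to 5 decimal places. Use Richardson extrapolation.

Richardson extrapolation on the trapezoidal column (denominator 4−1=3):
I_{3,1} = (4·(-0.1314855) − (-0.1305604)) / 3 = -0.1317939

-0.13179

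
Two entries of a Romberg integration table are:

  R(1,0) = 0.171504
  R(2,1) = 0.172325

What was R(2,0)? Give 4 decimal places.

From R(2,1) = (4·R(2,0) − R(1,0))/3, solve for R(2,0):
4·R(2,0) = 3·0.172325 + 0.171504 = 0.688479
R(2,0) = 0.172120

0.1721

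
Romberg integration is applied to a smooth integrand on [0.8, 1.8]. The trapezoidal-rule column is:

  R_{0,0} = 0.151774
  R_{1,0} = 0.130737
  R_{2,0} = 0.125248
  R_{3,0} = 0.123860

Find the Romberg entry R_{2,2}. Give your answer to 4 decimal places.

0.1234

R_{1,1} = 0.130737 + (0.130737 − 0.151774)/3 = 0.123725
R_{2,1} = (4·0.125248 − 0.130737) / 3 = 0.123418
R_{2,2} = (16·0.123418 − 0.123725) / 15 = 0.123398
(Column j=1 coincides with Simpson's rule on the same nodes.)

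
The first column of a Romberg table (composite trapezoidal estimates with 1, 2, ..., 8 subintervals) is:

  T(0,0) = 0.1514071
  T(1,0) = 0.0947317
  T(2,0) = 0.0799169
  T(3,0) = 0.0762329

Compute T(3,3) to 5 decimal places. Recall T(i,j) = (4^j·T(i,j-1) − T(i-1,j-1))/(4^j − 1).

0.07501

Richardson extrapolation on the trapezoidal column (denominator 4−1=3):
T(1,1) = (4·0.0947317 − 0.1514071) / 3 = 0.0758399
T(2,1) = 0.0799169 + (0.0799169 − 0.0947317)/3 = 0.0749786
T(3,1) = (4·0.0762329 − 0.0799169) / 3 = 0.0750049
T(2,2) = (16·0.0749786 − 0.0758399) / 15 = 0.0749212
T(3,2) = 0.0750049 + (0.0750049 − 0.0749786)/15 = 0.0750067
T(3,3) = 0.0750067 + (0.0750067 − 0.0749212)/63 = 0.0750081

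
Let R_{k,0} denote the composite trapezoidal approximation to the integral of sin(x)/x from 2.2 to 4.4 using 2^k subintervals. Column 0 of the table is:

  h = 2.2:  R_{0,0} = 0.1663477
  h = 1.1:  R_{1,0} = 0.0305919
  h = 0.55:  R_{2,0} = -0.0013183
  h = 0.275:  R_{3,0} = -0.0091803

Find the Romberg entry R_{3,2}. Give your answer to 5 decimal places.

-0.01179

Richardson extrapolation on the trapezoidal column (denominator 4−1=3):
R_{2,1} = -0.0013183 + (-0.0013183 − 0.0305919)/3 = -0.0119550
R_{3,1} = -0.0091803 + (-0.0091803 − (-0.0013183))/3 = -0.0118010
R_{3,2} = (16·(-0.0118010) − (-0.0119550)) / 15 = -0.0117907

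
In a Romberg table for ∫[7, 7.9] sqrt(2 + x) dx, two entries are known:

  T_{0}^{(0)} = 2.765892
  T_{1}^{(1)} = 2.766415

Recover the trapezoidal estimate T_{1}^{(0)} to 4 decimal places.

From T_{1}^{(1)} = (4·T_{1}^{(0)} − T_{0}^{(0)})/3, solve for T_{1}^{(0)}:
4·T_{1}^{(0)} = 3·2.766415 + 2.765892 = 11.065137
T_{1}^{(0)} = 2.766284

2.7663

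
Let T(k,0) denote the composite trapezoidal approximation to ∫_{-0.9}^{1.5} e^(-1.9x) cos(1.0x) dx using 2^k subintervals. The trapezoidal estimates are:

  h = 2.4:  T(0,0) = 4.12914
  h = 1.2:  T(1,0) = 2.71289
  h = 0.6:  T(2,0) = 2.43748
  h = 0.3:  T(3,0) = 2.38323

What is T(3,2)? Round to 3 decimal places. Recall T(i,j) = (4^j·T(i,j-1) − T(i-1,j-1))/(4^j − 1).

Richardson extrapolation on the trapezoidal column (denominator 4−1=3):
T(2,1) = (4·2.43748 − 2.71289) / 3 = 2.34568
T(3,1) = 2.38323 + (2.38323 − 2.43748)/3 = 2.36515
T(3,2) = (16·2.36515 − 2.34568) / 15 = 2.36645

2.366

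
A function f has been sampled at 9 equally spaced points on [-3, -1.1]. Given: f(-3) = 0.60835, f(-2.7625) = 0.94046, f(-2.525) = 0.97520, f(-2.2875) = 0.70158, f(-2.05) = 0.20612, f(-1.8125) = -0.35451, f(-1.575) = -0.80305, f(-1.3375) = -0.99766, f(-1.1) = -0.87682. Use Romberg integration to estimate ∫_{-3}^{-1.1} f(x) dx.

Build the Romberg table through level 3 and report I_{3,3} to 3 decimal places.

I_{0,0} (trapezoid, 1 panel, h=1.9000): -0.25505
I_{1,0} (trapezoid, 2 panels, h=0.9500): 0.06829
I_{2,0} (trapezoid, 4 panels, h=0.4750): 0.11592
I_{3,0} (trapezoid, 8 panels, h=0.2375): 0.12680
I_{1,1} = 0.06829 + (0.06829 − (-0.25505))/3 = 0.17607
I_{2,1} = 0.11592 + (0.11592 − 0.06829)/3 = 0.13180
I_{3,1} = 0.12680 + (0.12680 − 0.11592)/3 = 0.13043
I_{2,2} = 0.13180 + (0.13180 − 0.17607)/15 = 0.12885
I_{3,2} = 0.13043 + (0.13043 − 0.13180)/15 = 0.13034
I_{3,3} = 0.13034 + (0.13034 − 0.12885)/63 = 0.13036

0.130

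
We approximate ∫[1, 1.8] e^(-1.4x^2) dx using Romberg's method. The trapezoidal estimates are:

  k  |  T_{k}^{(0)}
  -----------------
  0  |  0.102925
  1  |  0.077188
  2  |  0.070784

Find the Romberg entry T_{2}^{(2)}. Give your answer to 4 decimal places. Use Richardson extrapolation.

0.0687

Richardson extrapolation on the trapezoidal column (denominator 4−1=3):
T_{1}^{(1)} = (4·0.077188 − 0.102925) / 3 = 0.068609
T_{2}^{(1)} = (4·0.070784 − 0.077188) / 3 = 0.068649
T_{2}^{(2)} = (16·0.068649 − 0.068609) / 15 = 0.068652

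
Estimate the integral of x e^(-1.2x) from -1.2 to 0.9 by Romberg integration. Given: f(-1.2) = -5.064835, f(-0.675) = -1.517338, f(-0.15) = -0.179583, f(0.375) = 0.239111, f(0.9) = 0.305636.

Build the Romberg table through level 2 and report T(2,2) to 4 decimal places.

T(0,0) (trapezoid, 1 panel, h=2.1000): -4.997159
T(1,0) (trapezoid, 2 panels, h=1.0500): -2.687142
T(2,0) (trapezoid, 4 panels, h=0.5250): -2.014640
T(1,1) = -2.687142 + (-2.687142 − (-4.997159))/3 = -1.917136
T(2,1) = -2.014640 + (-2.014640 − (-2.687142))/3 = -1.790473
T(2,2) = -1.790473 + (-1.790473 − (-1.917136))/15 = -1.782029

-1.7820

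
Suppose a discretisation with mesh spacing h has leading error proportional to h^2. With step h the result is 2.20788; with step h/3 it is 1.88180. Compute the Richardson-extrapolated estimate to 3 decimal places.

1.841

Extrapolated value = (9·A(h/3) − A(h)) / (9 − 1)
= (9·1.88180 − 2.20788) / 8
= 14.72832 / 8 = 1.84104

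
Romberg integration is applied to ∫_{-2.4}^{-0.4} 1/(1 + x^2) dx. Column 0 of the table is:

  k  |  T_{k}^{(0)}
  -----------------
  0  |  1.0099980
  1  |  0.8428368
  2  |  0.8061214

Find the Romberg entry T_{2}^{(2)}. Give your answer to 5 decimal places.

Richardson extrapolation on the trapezoidal column (denominator 4−1=3):
T_{1}^{(1)} = 0.8428368 + (0.8428368 − 1.0099980)/3 = 0.7871164
T_{2}^{(1)} = (4·0.8061214 − 0.8428368) / 3 = 0.7938829
T_{2}^{(2)} = 0.7938829 + (0.7938829 − 0.7871164)/15 = 0.7943340

0.79433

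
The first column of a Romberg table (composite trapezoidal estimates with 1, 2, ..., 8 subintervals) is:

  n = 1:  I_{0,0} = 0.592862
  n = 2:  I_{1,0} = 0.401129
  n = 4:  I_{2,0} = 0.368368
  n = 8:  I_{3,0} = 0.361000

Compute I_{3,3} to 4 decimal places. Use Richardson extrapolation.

Richardson extrapolation on the trapezoidal column (denominator 4−1=3):
I_{1,1} = 0.401129 + (0.401129 − 0.592862)/3 = 0.337218
I_{2,1} = (4·0.368368 − 0.401129) / 3 = 0.357448
I_{3,1} = 0.361000 + (0.361000 − 0.368368)/3 = 0.358544
I_{2,2} = (16·0.357448 − 0.337218) / 15 = 0.358797
I_{3,2} = (16·0.358544 − 0.357448) / 15 = 0.358617
I_{3,3} = (64·0.358617 − 0.358797) / 63 = 0.358614

0.3586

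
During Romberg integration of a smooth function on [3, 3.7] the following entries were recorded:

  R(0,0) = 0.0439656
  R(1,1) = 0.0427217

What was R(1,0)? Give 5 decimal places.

0.04303

From R(1,1) = (4·R(1,0) − R(0,0))/3, solve for R(1,0):
4·R(1,0) = 3·0.0427217 + 0.0439656 = 0.1721307
R(1,0) = 0.0430327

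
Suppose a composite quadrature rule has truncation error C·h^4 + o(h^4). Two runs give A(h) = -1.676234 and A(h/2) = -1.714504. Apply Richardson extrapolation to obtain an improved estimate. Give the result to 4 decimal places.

Extrapolated value = (16·A(h/2) − A(h)) / (16 − 1)
= (16·(-1.714504) − (-1.676234)) / 15
= -25.755830 / 15 = -1.717055

-1.7171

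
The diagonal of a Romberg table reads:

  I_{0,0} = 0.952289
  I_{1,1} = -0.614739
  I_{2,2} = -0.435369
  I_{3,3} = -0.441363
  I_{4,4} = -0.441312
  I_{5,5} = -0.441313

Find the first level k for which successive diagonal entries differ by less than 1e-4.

k = 4

|I_{1,1} − I_{0,0}| = 1.567028 ≥ 1e-4
|I_{2,2} − I_{1,1}| = 0.179370 ≥ 1e-4
|I_{3,3} − I_{2,2}| = 0.005994 ≥ 1e-4
|I_{4,4} − I_{3,3}| = 0.000051 < 1e-4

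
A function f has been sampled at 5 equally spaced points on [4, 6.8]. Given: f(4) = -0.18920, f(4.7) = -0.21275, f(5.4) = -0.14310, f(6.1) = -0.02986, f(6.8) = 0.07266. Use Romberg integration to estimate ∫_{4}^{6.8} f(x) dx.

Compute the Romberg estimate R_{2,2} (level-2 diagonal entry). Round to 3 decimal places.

R_{0,0} (trapezoid, 1 panel, h=2.8000): -0.16316
R_{1,0} (trapezoid, 2 panels, h=1.4000): -0.28192
R_{2,0} (trapezoid, 4 panels, h=0.7000): -0.31079
R_{1,1} = -0.28192 + (-0.28192 − (-0.16316))/3 = -0.32151
R_{2,1} = -0.31079 + (-0.31079 − (-0.28192))/3 = -0.32041
R_{2,2} = -0.32041 + (-0.32041 − (-0.32151))/15 = -0.32034

-0.320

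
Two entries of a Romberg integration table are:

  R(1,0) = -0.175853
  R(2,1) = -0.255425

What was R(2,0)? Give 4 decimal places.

From R(2,1) = (4·R(2,0) − R(1,0))/3, solve for R(2,0):
4·R(2,0) = 3·(-0.255425) + (-0.175853) = -0.942128
R(2,0) = -0.235532

-0.2355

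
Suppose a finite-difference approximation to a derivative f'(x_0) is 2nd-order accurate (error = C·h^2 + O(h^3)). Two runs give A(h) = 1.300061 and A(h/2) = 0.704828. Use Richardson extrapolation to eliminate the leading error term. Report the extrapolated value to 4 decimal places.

0.5064

Extrapolated value = (4·A(h/2) − A(h)) / (4 − 1)
= (4·0.704828 − 1.300061) / 3
= 1.519251 / 3 = 0.506417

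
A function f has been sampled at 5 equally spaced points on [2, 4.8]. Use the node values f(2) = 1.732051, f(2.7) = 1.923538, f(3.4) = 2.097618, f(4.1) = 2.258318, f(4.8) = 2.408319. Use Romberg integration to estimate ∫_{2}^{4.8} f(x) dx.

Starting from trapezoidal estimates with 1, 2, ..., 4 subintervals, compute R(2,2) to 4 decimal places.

R(0,0) (trapezoid, 1 panel, h=2.8000): 5.796518
R(1,0) (trapezoid, 2 panels, h=1.4000): 5.834924
R(2,0) (trapezoid, 4 panels, h=0.7000): 5.844761
R(1,1) = 5.834924 + (5.834924 − 5.796518)/3 = 5.847726
R(2,1) = 5.844761 + (5.844761 − 5.834924)/3 = 5.848040
R(2,2) = 5.848040 + (5.848040 − 5.847726)/15 = 5.848061

5.8481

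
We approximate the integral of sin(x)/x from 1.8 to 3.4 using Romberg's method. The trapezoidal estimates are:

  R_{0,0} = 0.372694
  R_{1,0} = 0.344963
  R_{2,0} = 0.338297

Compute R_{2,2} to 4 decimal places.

Richardson extrapolation on the trapezoidal column (denominator 4−1=3):
R_{1,1} = (4·0.344963 − 0.372694) / 3 = 0.335719
R_{2,1} = 0.338297 + (0.338297 − 0.344963)/3 = 0.336075
R_{2,2} = 0.336075 + (0.336075 − 0.335719)/15 = 0.336099

0.3361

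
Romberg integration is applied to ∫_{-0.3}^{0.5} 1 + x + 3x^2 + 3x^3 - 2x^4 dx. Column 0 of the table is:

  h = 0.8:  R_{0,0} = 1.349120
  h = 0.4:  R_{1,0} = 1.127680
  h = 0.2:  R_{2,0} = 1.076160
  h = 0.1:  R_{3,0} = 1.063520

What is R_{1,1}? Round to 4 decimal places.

R_{1,1} = (4·1.127680 − 1.349120) / 3 = 1.053867

1.0539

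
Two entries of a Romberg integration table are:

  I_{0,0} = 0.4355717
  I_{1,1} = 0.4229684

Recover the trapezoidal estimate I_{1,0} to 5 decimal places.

0.42612

From I_{1,1} = (4·I_{1,0} − I_{0,0})/3, solve for I_{1,0}:
4·I_{1,0} = 3·0.4229684 + 0.4355717 = 1.7044769
I_{1,0} = 0.4261192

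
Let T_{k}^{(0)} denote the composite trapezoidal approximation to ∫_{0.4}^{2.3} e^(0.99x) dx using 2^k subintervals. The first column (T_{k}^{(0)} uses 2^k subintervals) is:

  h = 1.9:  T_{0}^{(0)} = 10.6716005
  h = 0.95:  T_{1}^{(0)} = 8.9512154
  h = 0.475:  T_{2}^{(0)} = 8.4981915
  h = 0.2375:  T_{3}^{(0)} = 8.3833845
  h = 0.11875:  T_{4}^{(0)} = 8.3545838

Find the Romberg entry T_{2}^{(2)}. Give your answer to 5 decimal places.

8.34515

Richardson extrapolation on the trapezoidal column (denominator 4−1=3):
T_{1}^{(1)} = 8.9512154 + (8.9512154 − 10.6716005)/3 = 8.3777537
T_{2}^{(1)} = (4·8.4981915 − 8.9512154) / 3 = 8.3471835
T_{2}^{(2)} = (16·8.3471835 − 8.3777537) / 15 = 8.3451455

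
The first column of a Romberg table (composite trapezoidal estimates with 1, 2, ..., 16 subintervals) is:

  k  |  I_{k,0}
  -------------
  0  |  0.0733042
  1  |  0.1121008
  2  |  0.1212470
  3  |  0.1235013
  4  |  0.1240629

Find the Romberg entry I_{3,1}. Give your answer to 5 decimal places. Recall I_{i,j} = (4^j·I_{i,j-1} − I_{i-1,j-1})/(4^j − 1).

0.12425

Richardson extrapolation on the trapezoidal column (denominator 4−1=3):
I_{3,1} = (4·0.1235013 − 0.1212470) / 3 = 0.1242527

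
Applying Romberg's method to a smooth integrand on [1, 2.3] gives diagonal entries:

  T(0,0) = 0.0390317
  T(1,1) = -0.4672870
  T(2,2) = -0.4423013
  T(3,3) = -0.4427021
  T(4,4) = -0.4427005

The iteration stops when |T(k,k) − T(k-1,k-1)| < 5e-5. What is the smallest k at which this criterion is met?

|T(1,1) − T(0,0)| = 0.5063187 ≥ 5e-5
|T(2,2) − T(1,1)| = 0.0249857 ≥ 5e-5
|T(3,3) − T(2,2)| = 0.0004008 ≥ 5e-5
|T(4,4) − T(3,3)| = 0.0000016 < 5e-5

k = 4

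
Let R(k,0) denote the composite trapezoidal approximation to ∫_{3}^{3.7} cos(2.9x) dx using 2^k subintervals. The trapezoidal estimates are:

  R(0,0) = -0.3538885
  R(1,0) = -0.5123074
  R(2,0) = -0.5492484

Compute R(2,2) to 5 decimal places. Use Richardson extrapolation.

-0.56133

Richardson extrapolation on the trapezoidal column (denominator 4−1=3):
R(1,1) = (4·(-0.5123074) − (-0.3538885)) / 3 = -0.5651137
R(2,1) = (4·(-0.5492484) − (-0.5123074)) / 3 = -0.5615621
R(2,2) = -0.5615621 + (-0.5615621 − (-0.5651137))/15 = -0.5613253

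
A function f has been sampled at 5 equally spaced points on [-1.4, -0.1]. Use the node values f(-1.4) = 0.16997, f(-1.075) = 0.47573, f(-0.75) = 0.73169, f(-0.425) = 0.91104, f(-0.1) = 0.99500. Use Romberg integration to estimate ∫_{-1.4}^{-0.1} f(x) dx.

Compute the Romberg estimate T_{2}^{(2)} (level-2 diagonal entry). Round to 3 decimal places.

0.886

T_{0}^{(0)} (trapezoid, 1 panel, h=1.3000): 0.75723
T_{1}^{(0)} (trapezoid, 2 panels, h=0.6500): 0.85421
T_{2}^{(0)} (trapezoid, 4 panels, h=0.3250): 0.87781
T_{1}^{(1)} = 0.85421 + (0.85421 − 0.75723)/3 = 0.88654
T_{2}^{(1)} = 0.87781 + (0.87781 − 0.85421)/3 = 0.88568
T_{2}^{(2)} = 0.88568 + (0.88568 − 0.88654)/15 = 0.88562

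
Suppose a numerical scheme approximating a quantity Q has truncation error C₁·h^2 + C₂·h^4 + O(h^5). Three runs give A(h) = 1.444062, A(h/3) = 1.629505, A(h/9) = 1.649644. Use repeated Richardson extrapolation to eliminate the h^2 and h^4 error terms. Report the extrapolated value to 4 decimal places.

First eliminate the h^2 term (factor 3^2 = 9):
  B₁ = (9·1.629505 − 1.444062)/8 = 1.652685
  B₂ = (9·1.649644 − 1.629505)/8 = 1.652161
Then eliminate the h^4 term (factor 3^4 = 81):
  (81·1.652161 − 1.652685)/80 = 1.652154

1.6522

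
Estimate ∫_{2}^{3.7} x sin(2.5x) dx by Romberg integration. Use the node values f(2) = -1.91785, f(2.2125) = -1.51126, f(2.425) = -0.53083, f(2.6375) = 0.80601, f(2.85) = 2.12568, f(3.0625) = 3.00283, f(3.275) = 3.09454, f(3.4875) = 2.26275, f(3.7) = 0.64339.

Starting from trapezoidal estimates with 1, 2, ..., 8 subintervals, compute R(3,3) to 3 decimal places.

R(0,0) (trapezoid, 1 panel, h=1.7000): -1.08329
R(1,0) (trapezoid, 2 panels, h=0.8500): 1.26518
R(2,0) (trapezoid, 4 panels, h=0.4250): 1.72217
R(3,0) (trapezoid, 8 panels, h=0.2125): 1.83015
R(1,1) = 1.26518 + (1.26518 − (-1.08329))/3 = 2.04800
R(2,1) = 1.72217 + (1.72217 − 1.26518)/3 = 1.87450
R(3,1) = 1.83015 + (1.83015 − 1.72217)/3 = 1.86614
R(2,2) = 1.87450 + (1.87450 − 2.04800)/15 = 1.86293
R(3,2) = 1.86614 + (1.86614 − 1.87450)/15 = 1.86558
R(3,3) = 1.86558 + (1.86558 − 1.86293)/63 = 1.86562

1.866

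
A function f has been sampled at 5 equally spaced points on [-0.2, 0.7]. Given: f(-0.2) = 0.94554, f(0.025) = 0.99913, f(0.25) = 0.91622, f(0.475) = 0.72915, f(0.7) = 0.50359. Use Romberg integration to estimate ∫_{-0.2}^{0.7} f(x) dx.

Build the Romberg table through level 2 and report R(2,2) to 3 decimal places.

0.764

R(0,0) (trapezoid, 1 panel, h=0.9000): 0.65211
R(1,0) (trapezoid, 2 panels, h=0.4500): 0.73835
R(2,0) (trapezoid, 4 panels, h=0.2250): 0.75804
R(1,1) = 0.73835 + (0.73835 − 0.65211)/3 = 0.76710
R(2,1) = 0.75804 + (0.75804 − 0.73835)/3 = 0.76460
R(2,2) = 0.76460 + (0.76460 − 0.76710)/15 = 0.76443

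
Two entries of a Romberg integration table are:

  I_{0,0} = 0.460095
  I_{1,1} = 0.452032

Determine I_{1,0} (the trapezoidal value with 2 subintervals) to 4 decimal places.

From I_{1,1} = (4·I_{1,0} − I_{0,0})/3, solve for I_{1,0}:
4·I_{1,0} = 3·0.452032 + 0.460095 = 1.816191
I_{1,0} = 0.454048

0.4540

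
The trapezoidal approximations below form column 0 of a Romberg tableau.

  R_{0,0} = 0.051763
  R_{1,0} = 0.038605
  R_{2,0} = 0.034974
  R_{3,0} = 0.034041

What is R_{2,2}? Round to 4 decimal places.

R_{1,1} = (4·0.038605 − 0.051763) / 3 = 0.034219
R_{2,1} = 0.034974 + (0.034974 − 0.038605)/3 = 0.033764
R_{2,2} = (16·0.033764 − 0.034219) / 15 = 0.033734

0.0337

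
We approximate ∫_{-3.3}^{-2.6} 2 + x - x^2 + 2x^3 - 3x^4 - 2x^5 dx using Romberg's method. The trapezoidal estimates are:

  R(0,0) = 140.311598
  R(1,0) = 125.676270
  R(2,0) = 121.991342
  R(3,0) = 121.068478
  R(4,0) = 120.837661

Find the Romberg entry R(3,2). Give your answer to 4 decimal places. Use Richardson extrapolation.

Richardson extrapolation on the trapezoidal column (denominator 4−1=3):
R(2,1) = (4·121.991342 − 125.676270) / 3 = 120.763033
R(3,1) = (4·121.068478 − 121.991342) / 3 = 120.760857
R(3,2) = (16·120.760857 − 120.763033) / 15 = 120.760712
(Column j=1 coincides with Simpson's rule on the same nodes.)

120.7607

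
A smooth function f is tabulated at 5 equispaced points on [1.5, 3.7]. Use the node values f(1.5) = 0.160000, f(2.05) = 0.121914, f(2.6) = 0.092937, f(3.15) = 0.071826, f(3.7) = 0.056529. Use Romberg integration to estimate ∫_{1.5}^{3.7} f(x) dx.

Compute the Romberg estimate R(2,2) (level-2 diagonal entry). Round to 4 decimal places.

R(0,0) (trapezoid, 1 panel, h=2.2000): 0.238182
R(1,0) (trapezoid, 2 panels, h=1.1000): 0.221322
R(2,0) (trapezoid, 4 panels, h=0.5500): 0.217218
R(1,1) = 0.221322 + (0.221322 − 0.238182)/3 = 0.215702
R(2,1) = 0.217218 + (0.217218 − 0.221322)/3 = 0.215850
R(2,2) = 0.215850 + (0.215850 − 0.215702)/15 = 0.215860

0.2159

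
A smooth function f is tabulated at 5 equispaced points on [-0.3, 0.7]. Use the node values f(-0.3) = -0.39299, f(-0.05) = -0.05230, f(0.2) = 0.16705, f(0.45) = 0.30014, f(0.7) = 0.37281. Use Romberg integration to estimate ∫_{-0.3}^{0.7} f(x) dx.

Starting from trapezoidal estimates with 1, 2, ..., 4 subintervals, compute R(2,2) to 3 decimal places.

R(0,0) (trapezoid, 1 panel, h=1.0000): -0.01009
R(1,0) (trapezoid, 2 panels, h=0.5000): 0.07848
R(2,0) (trapezoid, 4 panels, h=0.2500): 0.10120
R(1,1) = 0.07848 + (0.07848 − (-0.01009))/3 = 0.10800
R(2,1) = 0.10120 + (0.10120 − 0.07848)/3 = 0.10877
R(2,2) = 0.10877 + (0.10877 − 0.10800)/15 = 0.10882

0.109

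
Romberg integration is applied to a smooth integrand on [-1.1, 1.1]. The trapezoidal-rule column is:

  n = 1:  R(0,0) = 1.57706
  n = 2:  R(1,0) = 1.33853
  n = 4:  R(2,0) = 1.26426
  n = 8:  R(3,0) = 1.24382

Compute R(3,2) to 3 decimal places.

Richardson extrapolation on the trapezoidal column (denominator 4−1=3):
R(2,1) = (4·1.26426 − 1.33853) / 3 = 1.23950
R(3,1) = (4·1.24382 − 1.26426) / 3 = 1.23701
R(3,2) = (16·1.23701 − 1.23950) / 15 = 1.23684

1.237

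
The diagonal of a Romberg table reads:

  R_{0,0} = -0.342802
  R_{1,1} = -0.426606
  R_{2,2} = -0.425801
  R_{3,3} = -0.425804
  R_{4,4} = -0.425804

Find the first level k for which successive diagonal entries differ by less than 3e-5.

k = 3

|R_{1,1} − R_{0,0}| = 0.083804 ≥ 3e-5
|R_{2,2} − R_{1,1}| = 0.000805 ≥ 3e-5
|R_{3,3} − R_{2,2}| = 0.000003 < 3e-5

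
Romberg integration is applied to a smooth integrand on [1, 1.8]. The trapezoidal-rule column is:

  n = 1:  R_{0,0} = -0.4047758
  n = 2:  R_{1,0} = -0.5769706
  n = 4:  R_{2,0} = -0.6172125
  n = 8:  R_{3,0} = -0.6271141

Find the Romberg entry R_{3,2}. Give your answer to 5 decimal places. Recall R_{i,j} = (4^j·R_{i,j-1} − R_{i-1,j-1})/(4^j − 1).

-0.63040

Richardson extrapolation on the trapezoidal column (denominator 4−1=3):
R_{2,1} = -0.6172125 + (-0.6172125 − (-0.5769706))/3 = -0.6306265
R_{3,1} = (4·(-0.6271141) − (-0.6172125)) / 3 = -0.6304146
R_{3,2} = -0.6304146 + (-0.6304146 − (-0.6306265))/15 = -0.6304005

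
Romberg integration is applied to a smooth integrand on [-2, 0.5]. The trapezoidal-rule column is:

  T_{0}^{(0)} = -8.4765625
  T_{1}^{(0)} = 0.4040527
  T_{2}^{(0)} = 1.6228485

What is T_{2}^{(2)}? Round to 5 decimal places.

1.94010

Richardson extrapolation on the trapezoidal column (denominator 4−1=3):
T_{1}^{(1)} = 0.4040527 + (0.4040527 − (-8.4765625))/3 = 3.3642578
T_{2}^{(1)} = (4·1.6228485 − 0.4040527) / 3 = 2.0291138
T_{2}^{(2)} = 2.0291138 + (2.0291138 − 3.3642578)/15 = 1.9401042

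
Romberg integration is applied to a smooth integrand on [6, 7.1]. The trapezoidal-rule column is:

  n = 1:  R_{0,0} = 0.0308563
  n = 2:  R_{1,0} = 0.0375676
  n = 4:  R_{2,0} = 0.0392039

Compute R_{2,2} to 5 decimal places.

Richardson extrapolation on the trapezoidal column (denominator 4−1=3):
R_{1,1} = 0.0375676 + (0.0375676 − 0.0308563)/3 = 0.0398047
R_{2,1} = 0.0392039 + (0.0392039 − 0.0375676)/3 = 0.0397493
R_{2,2} = (16·0.0397493 − 0.0398047) / 15 = 0.0397456

0.03975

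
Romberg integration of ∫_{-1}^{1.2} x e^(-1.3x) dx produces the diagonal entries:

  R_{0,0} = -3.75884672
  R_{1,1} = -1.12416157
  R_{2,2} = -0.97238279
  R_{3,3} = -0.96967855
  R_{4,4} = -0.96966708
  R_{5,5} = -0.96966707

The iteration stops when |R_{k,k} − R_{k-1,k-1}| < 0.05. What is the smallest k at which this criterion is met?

k = 3

|R_{1,1} − R_{0,0}| = 2.63468515 ≥ 0.05
|R_{2,2} − R_{1,1}| = 0.15177878 ≥ 0.05
|R_{3,3} − R_{2,2}| = 0.00270424 < 0.05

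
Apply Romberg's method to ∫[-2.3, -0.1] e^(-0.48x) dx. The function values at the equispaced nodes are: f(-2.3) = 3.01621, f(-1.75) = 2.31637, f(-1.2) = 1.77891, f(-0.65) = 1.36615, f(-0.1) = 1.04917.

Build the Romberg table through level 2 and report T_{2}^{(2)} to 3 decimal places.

T_{0}^{(0)} (trapezoid, 1 panel, h=2.2000): 4.47192
T_{1}^{(0)} (trapezoid, 2 panels, h=1.1000): 4.19276
T_{2}^{(0)} (trapezoid, 4 panels, h=0.5500): 4.12177
T_{1}^{(1)} = 4.19276 + (4.19276 − 4.47192)/3 = 4.09971
T_{2}^{(1)} = 4.12177 + (4.12177 − 4.19276)/3 = 4.09811
T_{2}^{(2)} = 4.09811 + (4.09811 − 4.09971)/15 = 4.09800

4.098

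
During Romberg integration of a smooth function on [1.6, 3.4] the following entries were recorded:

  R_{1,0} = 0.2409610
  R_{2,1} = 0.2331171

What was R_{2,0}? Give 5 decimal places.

0.23508

From R_{2,1} = (4·R_{2,0} − R_{1,0})/3, solve for R_{2,0}:
4·R_{2,0} = 3·0.2331171 + 0.2409610 = 0.9403123
R_{2,0} = 0.2350781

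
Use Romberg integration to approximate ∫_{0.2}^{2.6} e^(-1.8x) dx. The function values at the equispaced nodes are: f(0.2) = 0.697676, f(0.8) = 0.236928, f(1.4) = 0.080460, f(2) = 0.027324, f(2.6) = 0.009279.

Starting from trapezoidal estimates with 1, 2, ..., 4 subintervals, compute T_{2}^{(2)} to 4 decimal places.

T_{0}^{(0)} (trapezoid, 1 panel, h=2.4000): 0.848346
T_{1}^{(0)} (trapezoid, 2 panels, h=1.2000): 0.520725
T_{2}^{(0)} (trapezoid, 4 panels, h=0.6000): 0.418914
T_{1}^{(1)} = 0.520725 + (0.520725 − 0.848346)/3 = 0.411518
T_{2}^{(1)} = 0.418914 + (0.418914 − 0.520725)/3 = 0.384977
T_{2}^{(2)} = 0.384977 + (0.384977 − 0.411518)/15 = 0.383208

0.3832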